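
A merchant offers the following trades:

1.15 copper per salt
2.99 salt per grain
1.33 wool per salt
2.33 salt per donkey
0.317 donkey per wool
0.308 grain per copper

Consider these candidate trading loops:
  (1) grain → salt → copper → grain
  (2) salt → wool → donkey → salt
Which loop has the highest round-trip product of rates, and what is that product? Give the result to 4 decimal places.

(1) 2.99 × 1.15 × 0.308 = 1.05906
(2) 1.33 × 0.317 × 2.33 = 0.98235
Highest is cycle (1) at 1.0591 (>1, arbitrage).

1.0591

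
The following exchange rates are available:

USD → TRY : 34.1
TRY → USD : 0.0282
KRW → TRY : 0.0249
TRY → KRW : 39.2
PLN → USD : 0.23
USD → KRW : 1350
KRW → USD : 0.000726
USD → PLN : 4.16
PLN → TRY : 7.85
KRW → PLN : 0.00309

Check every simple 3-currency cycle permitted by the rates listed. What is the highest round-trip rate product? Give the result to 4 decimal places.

TRY→KRW→USD→TRY: 39.2 × 0.000726 × 34.1 = 0.97046
KRW→PLN→USD→KRW: 0.00309 × 0.23 × 1350 = 0.95945
TRY→KRW→PLN→TRY: 39.2 × 0.00309 × 7.85 = 0.95085
TRY→USD→KRW→TRY: 0.0282 × 1350 × 0.0249 = 0.94794
TRY→USD→PLN→TRY: 0.0282 × 4.16 × 7.85 = 0.92090
Maximum is TRY→KRW→USD→TRY at 0.9705; no arbitrage — every cycle loses value.

0.9705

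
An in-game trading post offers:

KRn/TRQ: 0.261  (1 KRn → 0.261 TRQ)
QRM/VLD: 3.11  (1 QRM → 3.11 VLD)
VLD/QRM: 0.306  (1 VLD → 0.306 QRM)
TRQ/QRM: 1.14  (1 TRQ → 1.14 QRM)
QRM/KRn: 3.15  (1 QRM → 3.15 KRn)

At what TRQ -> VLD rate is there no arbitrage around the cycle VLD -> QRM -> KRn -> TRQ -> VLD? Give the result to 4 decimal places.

Known legs of the cycle: 0.306 × 3.15 × 0.261 = 0.2515779
For no arbitrage the full-cycle product must be 1, so the missing rate is 1 / 0.2515779 ≈ 3.974912.

3.9749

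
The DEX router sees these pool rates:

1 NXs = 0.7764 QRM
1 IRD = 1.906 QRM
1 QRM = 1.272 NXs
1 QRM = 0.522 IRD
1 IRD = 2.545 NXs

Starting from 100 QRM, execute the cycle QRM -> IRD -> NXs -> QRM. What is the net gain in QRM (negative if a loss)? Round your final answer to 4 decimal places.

3.1440

100 QRM × 0.522 = 52.2 IRD
52.2 IRD × 2.545 = 132.849 NXs
132.849 NXs × 0.7764 = 103.1439636 QRM
Net change: 103.1439636 − 100 = 3.1439636 QRM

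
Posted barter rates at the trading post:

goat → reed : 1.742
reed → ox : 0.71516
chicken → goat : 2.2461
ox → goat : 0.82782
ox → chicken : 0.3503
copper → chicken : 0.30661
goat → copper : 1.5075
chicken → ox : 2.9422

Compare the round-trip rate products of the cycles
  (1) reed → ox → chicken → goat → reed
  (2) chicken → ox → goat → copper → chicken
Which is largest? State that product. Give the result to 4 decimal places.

1.1258

(1) 0.71516 × 0.3503 × 2.2461 × 1.742 = 0.98021
(2) 2.9422 × 0.82782 × 1.5075 × 0.30661 = 1.12578
Highest is cycle (2) at 1.1258 (>1, arbitrage).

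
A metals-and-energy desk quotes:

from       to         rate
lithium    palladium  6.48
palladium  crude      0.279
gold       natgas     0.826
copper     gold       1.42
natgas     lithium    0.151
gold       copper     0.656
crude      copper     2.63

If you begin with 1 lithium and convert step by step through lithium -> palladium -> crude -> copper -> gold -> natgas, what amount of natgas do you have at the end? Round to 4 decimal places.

5.5770

1 lithium × 6.48 = 6.48 palladium
6.48 palladium × 0.279 = 1.80792 crude
1.80792 crude × 2.63 = 4.7548296 copper
4.7548296 copper × 1.42 = 6.751858032 gold
6.751858032 gold × 0.826 = 5.577034734432 natgas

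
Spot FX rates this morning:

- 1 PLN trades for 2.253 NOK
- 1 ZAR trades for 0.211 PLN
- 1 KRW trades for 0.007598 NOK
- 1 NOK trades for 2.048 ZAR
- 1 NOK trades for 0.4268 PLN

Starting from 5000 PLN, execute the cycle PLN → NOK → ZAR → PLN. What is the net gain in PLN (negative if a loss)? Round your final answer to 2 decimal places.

5000 PLN × 2.253 = 11265 NOK
11265 NOK × 2.048 = 23070.72 ZAR
23070.72 ZAR × 0.211 = 4867.92192 PLN
Net change: 4867.92192 − 5000 = -132.07808 PLN

-132.08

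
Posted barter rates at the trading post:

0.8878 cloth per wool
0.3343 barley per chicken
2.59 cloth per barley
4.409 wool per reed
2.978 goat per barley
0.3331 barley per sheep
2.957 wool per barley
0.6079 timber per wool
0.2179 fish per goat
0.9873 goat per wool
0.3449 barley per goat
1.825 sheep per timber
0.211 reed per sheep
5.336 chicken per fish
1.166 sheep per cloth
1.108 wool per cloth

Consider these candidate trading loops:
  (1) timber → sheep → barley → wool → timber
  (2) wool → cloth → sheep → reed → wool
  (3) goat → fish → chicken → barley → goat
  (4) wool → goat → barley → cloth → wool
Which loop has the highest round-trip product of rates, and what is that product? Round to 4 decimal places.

(1) 1.825 × 0.3331 × 2.957 × 0.6079 = 1.09275
(2) 0.8878 × 1.166 × 0.211 × 4.409 = 0.96302
(3) 0.2179 × 5.336 × 0.3343 × 2.978 = 1.15753
(4) 0.9873 × 0.3449 × 2.59 × 1.108 = 0.97720
Highest is cycle (3) at 1.1575 (>1, arbitrage).

1.1575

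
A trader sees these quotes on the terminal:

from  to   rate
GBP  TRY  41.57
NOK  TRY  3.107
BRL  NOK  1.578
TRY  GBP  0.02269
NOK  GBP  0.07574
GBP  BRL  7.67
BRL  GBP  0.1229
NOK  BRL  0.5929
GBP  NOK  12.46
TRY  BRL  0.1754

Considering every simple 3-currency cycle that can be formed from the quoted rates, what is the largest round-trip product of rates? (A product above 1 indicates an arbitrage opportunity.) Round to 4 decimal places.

0.9167

BRL→NOK→GBP→BRL: 1.578 × 0.07574 × 7.67 = 0.91670
BRL→GBP→NOK→BRL: 0.1229 × 12.46 × 0.5929 = 0.90793
BRL→GBP→TRY→BRL: 0.1229 × 41.57 × 0.1754 = 0.89611
NOK→TRY→GBP→NOK: 3.107 × 0.02269 × 12.46 = 0.87840
BRL→NOK→TRY→BRL: 1.578 × 3.107 × 0.1754 = 0.85996
Maximum is BRL→NOK→GBP→BRL at 0.9167; no arbitrage — every cycle loses value.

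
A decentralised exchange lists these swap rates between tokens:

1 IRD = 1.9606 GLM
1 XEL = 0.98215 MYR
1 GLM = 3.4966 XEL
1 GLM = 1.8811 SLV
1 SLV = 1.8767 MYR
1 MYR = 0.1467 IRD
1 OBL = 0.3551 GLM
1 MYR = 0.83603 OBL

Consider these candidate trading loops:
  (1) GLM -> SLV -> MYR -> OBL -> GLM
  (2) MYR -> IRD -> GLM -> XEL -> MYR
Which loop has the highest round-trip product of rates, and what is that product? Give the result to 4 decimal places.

1.0480

(1) 1.8811 × 1.8767 × 0.83603 × 0.3551 = 1.04804
(2) 0.1467 × 1.9606 × 3.4966 × 0.98215 = 0.98774
Highest is cycle (1) at 1.0480 (>1, arbitrage).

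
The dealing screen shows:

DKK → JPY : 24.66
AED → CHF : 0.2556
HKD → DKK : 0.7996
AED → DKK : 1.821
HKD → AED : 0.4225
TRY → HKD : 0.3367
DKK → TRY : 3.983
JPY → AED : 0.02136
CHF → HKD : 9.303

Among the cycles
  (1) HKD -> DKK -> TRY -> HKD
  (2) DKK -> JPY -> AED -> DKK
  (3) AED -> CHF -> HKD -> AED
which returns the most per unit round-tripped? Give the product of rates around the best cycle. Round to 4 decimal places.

1.0723

(1) 0.7996 × 3.983 × 0.3367 = 1.07232
(2) 24.66 × 0.02136 × 1.821 = 0.95919
(3) 0.2556 × 9.303 × 0.4225 = 1.00464
Highest is cycle (1) at 1.0723 (>1, arbitrage).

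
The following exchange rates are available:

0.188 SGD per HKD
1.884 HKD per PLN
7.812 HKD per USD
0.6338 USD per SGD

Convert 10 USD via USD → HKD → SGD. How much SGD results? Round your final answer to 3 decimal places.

10 USD × 7.812 = 78.12 HKD
78.12 HKD × 0.188 = 14.68656 SGD

14.687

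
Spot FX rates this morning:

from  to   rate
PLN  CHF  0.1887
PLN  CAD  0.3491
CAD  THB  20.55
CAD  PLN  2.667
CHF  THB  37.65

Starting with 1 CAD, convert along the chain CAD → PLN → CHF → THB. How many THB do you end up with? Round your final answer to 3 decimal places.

18.948

1 CAD × 2.667 = 2.667 PLN
2.667 PLN × 0.1887 = 0.5032629 CHF
0.5032629 CHF × 37.65 = 18.947848185 THB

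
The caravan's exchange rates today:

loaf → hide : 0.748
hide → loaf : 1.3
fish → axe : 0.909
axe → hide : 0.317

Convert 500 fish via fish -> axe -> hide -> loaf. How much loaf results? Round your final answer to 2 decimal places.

500 fish × 0.909 = 454.5 axe
454.5 axe × 0.317 = 144.0765 hide
144.0765 hide × 1.3 = 187.29945 loaf

187.30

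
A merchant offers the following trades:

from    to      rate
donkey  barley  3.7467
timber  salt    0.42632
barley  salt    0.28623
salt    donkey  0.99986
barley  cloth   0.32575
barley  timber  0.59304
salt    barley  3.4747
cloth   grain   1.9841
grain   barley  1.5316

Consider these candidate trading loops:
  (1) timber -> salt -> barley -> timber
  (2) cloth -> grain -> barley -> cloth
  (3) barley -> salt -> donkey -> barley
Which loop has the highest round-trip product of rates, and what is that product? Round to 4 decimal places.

(1) 0.42632 × 3.4747 × 0.59304 = 0.87849
(2) 1.9841 × 1.5316 × 0.32575 = 0.98990
(3) 0.28623 × 0.99986 × 3.7467 = 1.07227
Highest is cycle (3) at 1.0723 (>1, arbitrage).

1.0723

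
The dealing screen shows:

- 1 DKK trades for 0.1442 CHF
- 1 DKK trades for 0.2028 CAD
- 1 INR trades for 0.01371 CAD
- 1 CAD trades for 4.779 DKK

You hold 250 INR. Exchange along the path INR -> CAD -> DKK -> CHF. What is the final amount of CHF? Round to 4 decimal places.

250 INR × 0.01371 = 3.4275 CAD
3.4275 CAD × 4.779 = 16.3800225 DKK
16.3800225 DKK × 0.1442 = 2.3619992445 CHF

2.3620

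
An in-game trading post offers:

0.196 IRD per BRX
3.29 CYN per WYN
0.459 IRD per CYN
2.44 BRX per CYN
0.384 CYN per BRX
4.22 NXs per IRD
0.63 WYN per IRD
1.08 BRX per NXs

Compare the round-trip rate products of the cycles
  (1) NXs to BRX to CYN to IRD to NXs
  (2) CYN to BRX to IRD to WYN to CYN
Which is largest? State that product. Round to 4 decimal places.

(1) 1.08 × 0.384 × 0.459 × 4.22 = 0.80330
(2) 2.44 × 0.196 × 0.63 × 3.29 = 0.99125
Highest is cycle (2) at 0.9912 (≤1, no arbitrage).

0.9912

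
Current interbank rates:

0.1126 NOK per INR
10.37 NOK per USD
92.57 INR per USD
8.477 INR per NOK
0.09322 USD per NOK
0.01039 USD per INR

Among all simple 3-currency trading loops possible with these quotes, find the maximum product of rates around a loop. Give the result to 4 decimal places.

0.9717

USD→INR→NOK→USD: 92.57 × 0.1126 × 0.09322 = 0.97167
USD→NOK→INR→USD: 10.37 × 8.477 × 0.01039 = 0.91335
Maximum is USD→INR→NOK→USD at 0.9717; no arbitrage — every cycle loses value.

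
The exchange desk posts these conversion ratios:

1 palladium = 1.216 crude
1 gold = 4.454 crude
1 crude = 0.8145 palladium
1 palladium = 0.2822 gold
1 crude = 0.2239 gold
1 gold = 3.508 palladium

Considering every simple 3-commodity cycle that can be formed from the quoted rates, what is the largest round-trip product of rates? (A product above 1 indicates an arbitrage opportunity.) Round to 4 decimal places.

1.0238

crude→palladium→gold→crude: 0.8145 × 0.2822 × 4.454 = 1.02376
crude→gold→palladium→crude: 0.2239 × 3.508 × 1.216 = 0.95510
Maximum is crude→palladium→gold→crude at 1.0238; arbitrage exists.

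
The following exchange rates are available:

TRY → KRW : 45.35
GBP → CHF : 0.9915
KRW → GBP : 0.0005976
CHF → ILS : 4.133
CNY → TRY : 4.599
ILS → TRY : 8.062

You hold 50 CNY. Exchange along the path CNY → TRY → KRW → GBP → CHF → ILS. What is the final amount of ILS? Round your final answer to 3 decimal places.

50 CNY × 4.599 = 229.95 TRY
229.95 TRY × 45.35 = 10428.2325 KRW
10428.2325 KRW × 0.0005976 = 6.231911742 GBP
6.231911742 GBP × 0.9915 = 6.178940492193 CHF
6.178940492193 CHF × 4.133 = 25.537561054233669 ILS

25.538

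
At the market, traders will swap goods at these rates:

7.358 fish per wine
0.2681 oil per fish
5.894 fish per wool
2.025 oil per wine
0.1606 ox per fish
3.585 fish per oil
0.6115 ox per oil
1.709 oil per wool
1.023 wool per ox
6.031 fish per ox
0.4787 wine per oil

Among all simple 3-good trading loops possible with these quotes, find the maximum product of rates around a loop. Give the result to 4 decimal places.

ox→wool→oil→ox: 1.023 × 1.709 × 0.6115 = 1.06909
ox→fish→oil→ox: 6.031 × 0.2681 × 0.6115 = 0.98874
ox→wool→fish→ox: 1.023 × 5.894 × 0.1606 = 0.96835
oil→wine→fish→oil: 0.4787 × 7.358 × 0.2681 = 0.94432
Maximum is ox→wool→oil→ox at 1.0691; arbitrage exists.

1.0691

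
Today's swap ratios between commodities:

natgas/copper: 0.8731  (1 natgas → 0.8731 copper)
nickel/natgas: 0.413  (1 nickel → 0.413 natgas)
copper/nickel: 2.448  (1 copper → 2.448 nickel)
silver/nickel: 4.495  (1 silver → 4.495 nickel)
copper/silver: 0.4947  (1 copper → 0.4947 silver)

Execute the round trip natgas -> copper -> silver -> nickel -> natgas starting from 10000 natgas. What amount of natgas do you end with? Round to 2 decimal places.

10000 natgas × 0.8731 = 8731 copper
8731 copper × 0.4947 = 4319.2257 silver
4319.2257 silver × 4.495 = 19414.9195215 nickel
19414.9195215 nickel × 0.413 = 8018.3617623795 natgas

8018.36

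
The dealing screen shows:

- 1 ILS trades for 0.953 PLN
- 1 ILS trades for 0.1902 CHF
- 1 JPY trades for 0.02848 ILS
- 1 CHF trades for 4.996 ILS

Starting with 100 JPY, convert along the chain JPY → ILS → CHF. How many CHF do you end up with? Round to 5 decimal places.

100 JPY × 0.02848 = 2.848 ILS
2.848 ILS × 0.1902 = 0.5416896 CHF

0.54169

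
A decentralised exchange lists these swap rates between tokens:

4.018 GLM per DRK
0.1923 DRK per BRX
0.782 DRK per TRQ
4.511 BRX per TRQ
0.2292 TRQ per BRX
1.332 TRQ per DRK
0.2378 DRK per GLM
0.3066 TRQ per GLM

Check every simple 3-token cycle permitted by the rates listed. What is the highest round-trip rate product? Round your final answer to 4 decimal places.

1.1555

BRX→DRK→TRQ→BRX: 0.1923 × 1.332 × 4.511 = 1.15546
GLM→TRQ→DRK→GLM: 0.3066 × 0.782 × 4.018 = 0.96336
Maximum is BRX→DRK→TRQ→BRX at 1.1555; arbitrage exists.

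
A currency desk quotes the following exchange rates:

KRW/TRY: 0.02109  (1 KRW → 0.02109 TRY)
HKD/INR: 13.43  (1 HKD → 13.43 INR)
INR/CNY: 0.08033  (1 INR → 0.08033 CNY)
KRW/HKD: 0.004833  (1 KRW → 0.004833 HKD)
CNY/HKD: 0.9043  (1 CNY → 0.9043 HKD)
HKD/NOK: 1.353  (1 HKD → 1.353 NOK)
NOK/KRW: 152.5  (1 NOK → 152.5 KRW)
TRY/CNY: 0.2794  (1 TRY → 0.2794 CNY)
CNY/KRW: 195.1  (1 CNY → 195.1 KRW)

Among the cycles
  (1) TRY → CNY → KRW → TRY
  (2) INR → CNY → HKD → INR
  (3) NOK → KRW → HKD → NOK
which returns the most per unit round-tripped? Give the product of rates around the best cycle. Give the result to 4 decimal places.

(1) 0.2794 × 195.1 × 0.02109 = 1.14964
(2) 0.08033 × 0.9043 × 13.43 = 0.97559
(3) 152.5 × 0.004833 × 1.353 = 0.99720
Highest is cycle (1) at 1.1496 (>1, arbitrage).

1.1496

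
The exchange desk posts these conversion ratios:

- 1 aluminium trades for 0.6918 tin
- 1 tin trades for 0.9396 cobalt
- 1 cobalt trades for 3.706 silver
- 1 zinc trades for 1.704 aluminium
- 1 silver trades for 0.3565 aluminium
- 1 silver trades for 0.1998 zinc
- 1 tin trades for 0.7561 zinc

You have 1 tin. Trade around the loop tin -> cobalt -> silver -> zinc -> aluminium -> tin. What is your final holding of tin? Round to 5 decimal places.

1 tin × 0.9396 = 0.9396 cobalt
0.9396 cobalt × 3.706 = 3.4821576 silver
3.4821576 silver × 0.1998 = 0.69573508848 zinc
0.69573508848 zinc × 1.704 = 1.18553259076992 aluminium
1.18553259076992 aluminium × 0.6918 = 0.820151446294630656 tin

0.82015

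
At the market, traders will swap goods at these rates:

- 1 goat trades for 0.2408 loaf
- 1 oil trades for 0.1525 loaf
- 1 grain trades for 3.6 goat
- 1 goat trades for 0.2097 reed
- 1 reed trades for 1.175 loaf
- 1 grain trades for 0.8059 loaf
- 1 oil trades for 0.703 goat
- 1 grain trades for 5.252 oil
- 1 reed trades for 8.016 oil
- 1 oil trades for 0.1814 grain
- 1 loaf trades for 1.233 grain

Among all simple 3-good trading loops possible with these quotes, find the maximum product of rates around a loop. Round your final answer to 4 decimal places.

1.1817

oil→goat→reed→oil: 0.703 × 0.2097 × 8.016 = 1.18171
loaf→grain→goat→loaf: 1.233 × 3.6 × 0.2408 = 1.06886
oil→loaf→grain→oil: 0.1525 × 1.233 × 5.252 = 0.98755
Maximum is oil→goat→reed→oil at 1.1817; arbitrage exists.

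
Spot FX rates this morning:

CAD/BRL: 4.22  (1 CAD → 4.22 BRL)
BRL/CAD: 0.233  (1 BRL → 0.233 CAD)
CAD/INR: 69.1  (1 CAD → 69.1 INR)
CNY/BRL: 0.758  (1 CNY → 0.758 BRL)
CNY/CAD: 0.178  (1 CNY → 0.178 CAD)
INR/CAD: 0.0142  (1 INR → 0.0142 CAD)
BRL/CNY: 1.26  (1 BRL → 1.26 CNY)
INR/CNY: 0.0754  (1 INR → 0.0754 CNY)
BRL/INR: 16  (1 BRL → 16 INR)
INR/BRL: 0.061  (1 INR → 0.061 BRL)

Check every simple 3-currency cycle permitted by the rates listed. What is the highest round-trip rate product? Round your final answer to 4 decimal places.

0.9821

INR→BRL→CAD→INR: 0.061 × 0.233 × 69.1 = 0.98212
INR→CAD→BRL→INR: 0.0142 × 4.22 × 16 = 0.95878
CAD→BRL→CNY→CAD: 4.22 × 1.26 × 0.178 = 0.94646
INR→CNY→CAD→INR: 0.0754 × 0.178 × 69.1 = 0.92740
INR→CNY→BRL→INR: 0.0754 × 0.758 × 16 = 0.91445
Maximum is INR→BRL→CAD→INR at 0.9821; no arbitrage — every cycle loses value.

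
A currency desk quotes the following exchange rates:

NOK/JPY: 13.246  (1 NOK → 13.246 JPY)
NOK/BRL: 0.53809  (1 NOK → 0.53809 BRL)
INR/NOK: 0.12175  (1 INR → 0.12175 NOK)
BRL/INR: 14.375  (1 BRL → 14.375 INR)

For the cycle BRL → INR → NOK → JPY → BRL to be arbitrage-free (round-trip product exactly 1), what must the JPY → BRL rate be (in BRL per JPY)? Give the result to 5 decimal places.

Known legs of the cycle: 14.375 × 0.12175 × 13.246 = 23.1825696875
For no arbitrage the full-cycle product must be 1, so the missing rate is 1 / 23.1825696875 ≈ 0.0431359.

0.04314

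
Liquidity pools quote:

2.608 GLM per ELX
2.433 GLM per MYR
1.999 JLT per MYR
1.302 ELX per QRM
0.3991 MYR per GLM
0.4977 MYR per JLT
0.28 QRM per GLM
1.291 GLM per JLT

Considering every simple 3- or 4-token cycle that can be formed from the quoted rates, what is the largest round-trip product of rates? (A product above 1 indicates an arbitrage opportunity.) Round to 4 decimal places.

MYR→JLT→GLM→MYR: 1.999 × 1.291 × 0.3991 = 1.02996
ELX→GLM→QRM→ELX: 2.608 × 0.28 × 1.302 = 0.95077
Maximum is MYR→JLT→GLM→MYR at 1.0300; arbitrage exists.

1.0300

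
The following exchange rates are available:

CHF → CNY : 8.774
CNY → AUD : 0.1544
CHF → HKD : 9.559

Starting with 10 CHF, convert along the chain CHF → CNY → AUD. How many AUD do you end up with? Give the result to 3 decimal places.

10 CHF × 8.774 = 87.74 CNY
87.74 CNY × 0.1544 = 13.547056 AUD

13.547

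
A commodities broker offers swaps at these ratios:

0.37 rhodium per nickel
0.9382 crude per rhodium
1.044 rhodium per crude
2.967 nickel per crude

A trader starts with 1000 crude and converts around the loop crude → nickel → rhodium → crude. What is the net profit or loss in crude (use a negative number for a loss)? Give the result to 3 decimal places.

1000 crude × 2.967 = 2967 nickel
2967 nickel × 0.37 = 1097.79 rhodium
1097.79 rhodium × 0.9382 = 1029.946578 crude
Net change: 1029.946578 − 1000 = 29.946578 crude

29.947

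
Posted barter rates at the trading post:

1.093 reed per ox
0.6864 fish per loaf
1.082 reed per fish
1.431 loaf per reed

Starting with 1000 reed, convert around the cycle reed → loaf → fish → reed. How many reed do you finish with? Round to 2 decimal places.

1062.78

1000 reed × 1.431 = 1431 loaf
1431 loaf × 0.6864 = 982.2384 fish
982.2384 fish × 1.082 = 1062.7819488 reed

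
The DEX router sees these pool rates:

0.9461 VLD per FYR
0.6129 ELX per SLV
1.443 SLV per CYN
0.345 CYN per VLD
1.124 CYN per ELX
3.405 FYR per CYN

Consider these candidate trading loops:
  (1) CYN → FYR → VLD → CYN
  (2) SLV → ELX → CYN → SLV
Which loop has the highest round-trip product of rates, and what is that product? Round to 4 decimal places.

(1) 3.405 × 0.9461 × 0.345 = 1.11141
(2) 0.6129 × 1.124 × 1.443 = 0.99408
Highest is cycle (1) at 1.1114 (>1, arbitrage).

1.1114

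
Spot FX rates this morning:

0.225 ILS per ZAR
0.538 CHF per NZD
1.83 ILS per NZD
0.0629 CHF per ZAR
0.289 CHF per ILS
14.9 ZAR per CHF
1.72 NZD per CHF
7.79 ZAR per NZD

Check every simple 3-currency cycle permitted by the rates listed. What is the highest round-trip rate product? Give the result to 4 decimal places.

0.9689

ZAR→ILS→CHF→ZAR: 0.225 × 0.289 × 14.9 = 0.96887
NZD→ILS→CHF→NZD: 1.83 × 0.289 × 1.72 = 0.90966
ZAR→CHF→NZD→ZAR: 0.0629 × 1.72 × 7.79 = 0.84278
Maximum is ZAR→ILS→CHF→ZAR at 0.9689; no arbitrage — every cycle loses value.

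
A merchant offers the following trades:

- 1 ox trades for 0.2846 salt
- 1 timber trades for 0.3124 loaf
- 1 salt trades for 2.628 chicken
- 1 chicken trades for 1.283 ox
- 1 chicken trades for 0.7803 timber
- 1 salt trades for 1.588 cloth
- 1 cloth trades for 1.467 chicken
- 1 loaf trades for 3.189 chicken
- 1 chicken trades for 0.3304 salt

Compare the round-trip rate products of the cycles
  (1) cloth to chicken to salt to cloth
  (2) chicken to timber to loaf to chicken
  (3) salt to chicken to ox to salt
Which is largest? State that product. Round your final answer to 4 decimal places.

0.9596

(1) 1.467 × 0.3304 × 1.588 = 0.76970
(2) 0.7803 × 0.3124 × 3.189 = 0.77737
(3) 2.628 × 1.283 × 0.2846 = 0.95959
Highest is cycle (3) at 0.9596 (≤1, no arbitrage).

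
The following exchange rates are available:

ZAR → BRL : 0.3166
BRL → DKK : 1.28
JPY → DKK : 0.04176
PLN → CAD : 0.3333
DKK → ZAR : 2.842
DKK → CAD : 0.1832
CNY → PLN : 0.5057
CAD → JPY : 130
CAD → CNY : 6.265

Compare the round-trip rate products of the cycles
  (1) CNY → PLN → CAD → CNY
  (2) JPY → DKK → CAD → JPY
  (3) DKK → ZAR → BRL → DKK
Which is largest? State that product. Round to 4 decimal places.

1.1517

(1) 0.5057 × 0.3333 × 6.265 = 1.05596
(2) 0.04176 × 0.1832 × 130 = 0.99456
(3) 2.842 × 0.3166 × 1.28 = 1.15171
Highest is cycle (3) at 1.1517 (>1, arbitrage).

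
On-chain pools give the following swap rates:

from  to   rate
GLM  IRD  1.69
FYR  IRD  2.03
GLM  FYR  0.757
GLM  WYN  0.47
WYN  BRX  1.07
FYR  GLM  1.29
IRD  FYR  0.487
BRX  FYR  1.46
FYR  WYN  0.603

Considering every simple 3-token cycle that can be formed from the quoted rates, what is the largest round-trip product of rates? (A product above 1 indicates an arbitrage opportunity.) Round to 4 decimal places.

1.0617

FYR→GLM→IRD→FYR: 1.29 × 1.69 × 0.487 = 1.06171
FYR→WYN→BRX→FYR: 0.603 × 1.07 × 1.46 = 0.94201
Maximum is FYR→GLM→IRD→FYR at 1.0617; arbitrage exists.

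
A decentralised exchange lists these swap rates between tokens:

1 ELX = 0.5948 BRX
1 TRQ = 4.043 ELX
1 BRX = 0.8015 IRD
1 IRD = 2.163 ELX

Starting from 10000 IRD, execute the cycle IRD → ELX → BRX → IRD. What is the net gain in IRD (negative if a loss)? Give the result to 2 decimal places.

311.72

10000 IRD × 2.163 = 21630 ELX
21630 ELX × 0.5948 = 12865.524 BRX
12865.524 BRX × 0.8015 = 10311.717486 IRD
Net change: 10311.717486 − 10000 = 311.717486 IRD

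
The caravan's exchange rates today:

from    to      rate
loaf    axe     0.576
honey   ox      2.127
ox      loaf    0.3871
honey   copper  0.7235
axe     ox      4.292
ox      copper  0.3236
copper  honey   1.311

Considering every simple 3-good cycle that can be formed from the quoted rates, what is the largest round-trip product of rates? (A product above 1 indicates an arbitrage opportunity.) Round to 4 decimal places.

axe→ox→loaf→axe: 4.292 × 0.3871 × 0.576 = 0.95699
copper→honey→ox→copper: 1.311 × 2.127 × 0.3236 = 0.90236
Maximum is axe→ox→loaf→axe at 0.9570; no arbitrage — every cycle loses value.

0.9570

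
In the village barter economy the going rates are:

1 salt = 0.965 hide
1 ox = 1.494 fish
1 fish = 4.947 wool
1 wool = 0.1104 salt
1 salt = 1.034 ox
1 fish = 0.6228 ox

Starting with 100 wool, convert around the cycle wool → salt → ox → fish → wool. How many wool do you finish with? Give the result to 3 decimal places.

100 wool × 0.1104 = 11.04 salt
11.04 salt × 1.034 = 11.41536 ox
11.41536 ox × 1.494 = 17.05454784 fish
17.05454784 fish × 4.947 = 84.36884816448 wool

84.369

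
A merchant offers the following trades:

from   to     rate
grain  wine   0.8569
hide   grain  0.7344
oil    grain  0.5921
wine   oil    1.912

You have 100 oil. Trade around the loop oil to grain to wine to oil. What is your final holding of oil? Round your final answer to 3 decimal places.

97.009

100 oil × 0.5921 = 59.21 grain
59.21 grain × 0.8569 = 50.737049 wine
50.737049 wine × 1.912 = 97.009237688 oil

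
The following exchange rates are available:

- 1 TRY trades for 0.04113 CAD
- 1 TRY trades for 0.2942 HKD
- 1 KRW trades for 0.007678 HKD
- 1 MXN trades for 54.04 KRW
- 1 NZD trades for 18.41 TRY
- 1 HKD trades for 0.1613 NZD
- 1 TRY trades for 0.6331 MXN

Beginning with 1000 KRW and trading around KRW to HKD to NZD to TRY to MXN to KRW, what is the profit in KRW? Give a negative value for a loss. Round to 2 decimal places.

-219.95

1000 KRW × 0.007678 = 7.678 HKD
7.678 HKD × 0.1613 = 1.2384614 NZD
1.2384614 NZD × 18.41 = 22.800074374 TRY
22.800074374 TRY × 0.6331 = 14.4347270861794 MXN
14.4347270861794 MXN × 54.04 = 780.052651737134776 KRW
Net change: 780.052651737134776 − 1000 = -219.947348262865224 KRW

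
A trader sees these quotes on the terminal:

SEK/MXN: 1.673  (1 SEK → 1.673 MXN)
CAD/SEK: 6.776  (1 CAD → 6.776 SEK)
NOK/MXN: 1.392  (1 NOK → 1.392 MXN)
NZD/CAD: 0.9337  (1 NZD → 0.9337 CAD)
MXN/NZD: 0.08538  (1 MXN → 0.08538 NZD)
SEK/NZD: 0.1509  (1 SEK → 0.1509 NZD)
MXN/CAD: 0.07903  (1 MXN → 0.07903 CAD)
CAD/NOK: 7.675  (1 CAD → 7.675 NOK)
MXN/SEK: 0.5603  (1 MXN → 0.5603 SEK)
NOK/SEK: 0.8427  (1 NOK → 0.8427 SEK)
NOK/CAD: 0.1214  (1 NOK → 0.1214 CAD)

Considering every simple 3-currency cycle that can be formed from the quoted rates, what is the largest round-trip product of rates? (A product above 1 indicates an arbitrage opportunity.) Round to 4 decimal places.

NZD→CAD→SEK→NZD: 0.9337 × 6.776 × 0.1509 = 0.95471
CAD→SEK→MXN→CAD: 6.776 × 1.673 × 0.07903 = 0.89590
CAD→NOK→MXN→CAD: 7.675 × 1.392 × 0.07903 = 0.84432
Maximum is NZD→CAD→SEK→NZD at 0.9547; no arbitrage — every cycle loses value.

0.9547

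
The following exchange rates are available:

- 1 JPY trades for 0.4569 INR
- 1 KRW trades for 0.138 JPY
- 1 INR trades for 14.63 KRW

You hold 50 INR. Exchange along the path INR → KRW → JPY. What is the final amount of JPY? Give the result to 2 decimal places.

50 INR × 14.63 = 731.5 KRW
731.5 KRW × 0.138 = 100.947 JPY

100.95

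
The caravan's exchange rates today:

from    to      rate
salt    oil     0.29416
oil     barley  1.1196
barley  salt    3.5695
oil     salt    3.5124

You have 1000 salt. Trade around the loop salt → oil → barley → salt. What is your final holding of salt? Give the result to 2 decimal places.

1175.58

1000 salt × 0.29416 = 294.16 oil
294.16 oil × 1.1196 = 329.341536 barley
329.341536 barley × 3.5695 = 1175.584612752 salt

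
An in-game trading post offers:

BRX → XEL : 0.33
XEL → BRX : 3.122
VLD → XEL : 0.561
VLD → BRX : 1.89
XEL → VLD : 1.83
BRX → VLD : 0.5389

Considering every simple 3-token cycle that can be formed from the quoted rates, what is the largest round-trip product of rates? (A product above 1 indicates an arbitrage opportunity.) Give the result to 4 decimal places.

1.1414

XEL→VLD→BRX→XEL: 1.83 × 1.89 × 0.33 = 1.14137
XEL→BRX→VLD→XEL: 3.122 × 0.5389 × 0.561 = 0.94385
Maximum is XEL→VLD→BRX→XEL at 1.1414; arbitrage exists.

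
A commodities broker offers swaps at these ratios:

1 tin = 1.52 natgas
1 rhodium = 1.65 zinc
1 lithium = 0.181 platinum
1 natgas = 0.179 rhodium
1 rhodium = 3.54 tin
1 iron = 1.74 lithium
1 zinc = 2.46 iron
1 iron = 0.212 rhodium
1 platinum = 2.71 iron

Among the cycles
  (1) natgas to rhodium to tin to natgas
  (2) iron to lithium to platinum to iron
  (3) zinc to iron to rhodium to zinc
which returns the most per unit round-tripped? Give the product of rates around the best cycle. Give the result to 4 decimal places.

(1) 0.179 × 3.54 × 1.52 = 0.96316
(2) 1.74 × 0.181 × 2.71 = 0.85349
(3) 2.46 × 0.212 × 1.65 = 0.86051
Highest is cycle (1) at 0.9632 (≤1, no arbitrage).

0.9632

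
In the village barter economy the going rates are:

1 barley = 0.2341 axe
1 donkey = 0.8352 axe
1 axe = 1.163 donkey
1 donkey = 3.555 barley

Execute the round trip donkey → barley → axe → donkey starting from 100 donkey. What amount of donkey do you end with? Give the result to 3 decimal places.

100 donkey × 3.555 = 355.5 barley
355.5 barley × 0.2341 = 83.22255 axe
83.22255 axe × 1.163 = 96.78782565 donkey

96.788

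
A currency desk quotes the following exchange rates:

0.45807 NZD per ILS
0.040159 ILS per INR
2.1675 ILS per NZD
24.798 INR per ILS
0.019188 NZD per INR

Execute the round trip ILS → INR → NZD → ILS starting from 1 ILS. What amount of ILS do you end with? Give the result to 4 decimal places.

1.0313

1 ILS × 24.798 = 24.798 INR
24.798 INR × 0.019188 = 0.475824024 NZD
0.475824024 NZD × 2.1675 = 1.03134857202 ILS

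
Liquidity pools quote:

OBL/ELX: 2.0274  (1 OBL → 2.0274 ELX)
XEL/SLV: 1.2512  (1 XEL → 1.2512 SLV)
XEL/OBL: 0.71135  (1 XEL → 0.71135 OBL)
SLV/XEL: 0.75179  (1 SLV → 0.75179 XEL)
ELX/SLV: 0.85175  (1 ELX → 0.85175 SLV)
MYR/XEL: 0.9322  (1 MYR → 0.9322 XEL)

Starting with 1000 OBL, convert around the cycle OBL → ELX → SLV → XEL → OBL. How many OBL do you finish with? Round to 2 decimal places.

1000 OBL × 2.0274 = 2027.4 ELX
2027.4 ELX × 0.85175 = 1726.83795 SLV
1726.83795 SLV × 0.75179 = 1298.2195024305 XEL
1298.2195024305 XEL × 0.71135 = 923.488443053936175 OBL

923.49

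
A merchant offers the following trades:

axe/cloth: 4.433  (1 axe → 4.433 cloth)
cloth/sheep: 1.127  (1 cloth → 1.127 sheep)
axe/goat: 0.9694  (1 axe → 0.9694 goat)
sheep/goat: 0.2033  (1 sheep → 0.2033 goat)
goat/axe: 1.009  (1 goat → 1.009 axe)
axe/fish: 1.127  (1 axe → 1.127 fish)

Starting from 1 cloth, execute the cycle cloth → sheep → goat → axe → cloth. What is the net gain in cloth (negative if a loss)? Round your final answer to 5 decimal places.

1 cloth × 1.127 = 1.127 sheep
1.127 sheep × 0.2033 = 0.2291191 goat
0.2291191 goat × 1.009 = 0.2311811719 axe
0.2311811719 axe × 4.433 = 1.0248261350327 cloth
Net change: 1.0248261350327 − 1 = 0.0248261350327 cloth

0.02483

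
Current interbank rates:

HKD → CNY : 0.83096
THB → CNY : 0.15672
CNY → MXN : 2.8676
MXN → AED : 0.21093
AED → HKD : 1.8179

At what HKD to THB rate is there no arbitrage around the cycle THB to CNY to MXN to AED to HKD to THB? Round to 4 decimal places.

5.8029

Known legs of the cycle: 0.15672 × 2.8676 × 0.21093 × 1.8179 = 0.172326210156573984
For no arbitrage the full-cycle product must be 1, so the missing rate is 1 / 0.172326210156573984 ≈ 5.802948.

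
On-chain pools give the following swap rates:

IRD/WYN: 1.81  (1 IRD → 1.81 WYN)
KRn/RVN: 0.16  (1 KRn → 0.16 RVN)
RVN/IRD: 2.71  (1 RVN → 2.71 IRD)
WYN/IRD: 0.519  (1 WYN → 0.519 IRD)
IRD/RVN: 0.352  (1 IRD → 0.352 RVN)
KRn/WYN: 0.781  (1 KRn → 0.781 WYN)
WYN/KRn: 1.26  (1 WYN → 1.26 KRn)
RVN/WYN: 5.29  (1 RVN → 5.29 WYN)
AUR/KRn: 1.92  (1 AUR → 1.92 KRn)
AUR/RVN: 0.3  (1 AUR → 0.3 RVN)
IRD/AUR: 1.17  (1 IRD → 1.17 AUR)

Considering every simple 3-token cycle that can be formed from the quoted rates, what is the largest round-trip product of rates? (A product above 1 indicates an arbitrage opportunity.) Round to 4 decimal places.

KRn→RVN→WYN→KRn: 0.16 × 5.29 × 1.26 = 1.06646
RVN→WYN→IRD→RVN: 5.29 × 0.519 × 0.352 = 0.96642
AUR→RVN→IRD→AUR: 0.3 × 2.71 × 1.17 = 0.95121
Maximum is KRn→RVN→WYN→KRn at 1.0665; arbitrage exists.

1.0665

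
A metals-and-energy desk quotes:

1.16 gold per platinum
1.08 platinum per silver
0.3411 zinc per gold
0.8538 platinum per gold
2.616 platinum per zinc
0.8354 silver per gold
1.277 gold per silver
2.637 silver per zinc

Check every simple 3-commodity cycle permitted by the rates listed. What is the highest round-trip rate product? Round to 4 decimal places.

zinc→silver→gold→zinc: 2.637 × 1.277 × 0.3411 = 1.14864
platinum→gold→silver→platinum: 1.16 × 0.8354 × 1.08 = 1.04659
platinum→gold→zinc→platinum: 1.16 × 0.3411 × 2.616 = 1.03509
Maximum is zinc→silver→gold→zinc at 1.1486; arbitrage exists.

1.1486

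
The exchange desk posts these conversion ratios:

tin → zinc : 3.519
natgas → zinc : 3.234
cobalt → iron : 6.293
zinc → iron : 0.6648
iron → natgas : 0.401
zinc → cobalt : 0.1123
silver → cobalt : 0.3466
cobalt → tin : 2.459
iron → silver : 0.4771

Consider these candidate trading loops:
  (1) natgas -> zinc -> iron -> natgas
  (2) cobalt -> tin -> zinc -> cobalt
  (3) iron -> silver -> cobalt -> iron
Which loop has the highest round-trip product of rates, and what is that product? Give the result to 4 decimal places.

(1) 3.234 × 0.6648 × 0.401 = 0.86214
(2) 2.459 × 3.519 × 0.1123 = 0.97176
(3) 0.4771 × 0.3466 × 6.293 = 1.04063
Highest is cycle (3) at 1.0406 (>1, arbitrage).

1.0406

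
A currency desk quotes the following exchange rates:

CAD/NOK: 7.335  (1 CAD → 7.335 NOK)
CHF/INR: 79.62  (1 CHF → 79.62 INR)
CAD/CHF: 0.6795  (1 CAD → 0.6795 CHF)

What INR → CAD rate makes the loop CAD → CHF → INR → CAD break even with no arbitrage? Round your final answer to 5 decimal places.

Known legs of the cycle: 0.6795 × 79.62 = 54.10179
For no arbitrage the full-cycle product must be 1, so the missing rate is 1 / 54.10179 ≈ 0.0184837.

0.01848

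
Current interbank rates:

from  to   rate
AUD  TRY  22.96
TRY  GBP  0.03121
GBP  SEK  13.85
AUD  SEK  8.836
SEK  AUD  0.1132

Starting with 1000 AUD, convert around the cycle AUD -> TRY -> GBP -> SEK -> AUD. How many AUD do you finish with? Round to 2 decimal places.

1123.47

1000 AUD × 22.96 = 22960 TRY
22960 TRY × 0.03121 = 716.5816 GBP
716.5816 GBP × 13.85 = 9924.65516 SEK
9924.65516 SEK × 0.1132 = 1123.470964112 AUD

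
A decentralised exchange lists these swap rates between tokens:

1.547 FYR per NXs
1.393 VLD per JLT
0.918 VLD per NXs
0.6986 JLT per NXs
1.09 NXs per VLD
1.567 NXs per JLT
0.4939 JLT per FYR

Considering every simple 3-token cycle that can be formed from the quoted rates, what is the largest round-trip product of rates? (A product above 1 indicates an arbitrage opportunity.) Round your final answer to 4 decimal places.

1.1973

JLT→NXs→FYR→JLT: 1.567 × 1.547 × 0.4939 = 1.19729
VLD→NXs→JLT→VLD: 1.09 × 0.6986 × 1.393 = 1.06073
Maximum is JLT→NXs→FYR→JLT at 1.1973; arbitrage exists.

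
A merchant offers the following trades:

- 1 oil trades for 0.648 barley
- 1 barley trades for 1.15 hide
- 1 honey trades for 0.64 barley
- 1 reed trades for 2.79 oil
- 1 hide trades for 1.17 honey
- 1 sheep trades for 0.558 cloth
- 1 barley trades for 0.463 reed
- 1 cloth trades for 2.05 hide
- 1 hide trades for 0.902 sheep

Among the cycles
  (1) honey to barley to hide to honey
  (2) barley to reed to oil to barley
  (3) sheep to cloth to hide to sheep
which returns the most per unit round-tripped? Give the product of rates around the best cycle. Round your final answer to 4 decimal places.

1.0318

(1) 0.64 × 1.15 × 1.17 = 0.86112
(2) 0.463 × 2.79 × 0.648 = 0.83707
(3) 0.558 × 2.05 × 0.902 = 1.03180
Highest is cycle (3) at 1.0318 (>1, arbitrage).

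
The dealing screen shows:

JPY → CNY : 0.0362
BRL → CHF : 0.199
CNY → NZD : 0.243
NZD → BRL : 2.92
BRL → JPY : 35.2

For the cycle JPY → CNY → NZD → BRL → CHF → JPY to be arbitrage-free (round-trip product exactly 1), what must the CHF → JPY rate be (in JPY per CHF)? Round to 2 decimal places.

195.64

Known legs of the cycle: 0.0362 × 0.243 × 2.92 × 0.199 = 0.005111528328
For no arbitrage the full-cycle product must be 1, so the missing rate is 1 / 0.005111528328 ≈ 195.6362.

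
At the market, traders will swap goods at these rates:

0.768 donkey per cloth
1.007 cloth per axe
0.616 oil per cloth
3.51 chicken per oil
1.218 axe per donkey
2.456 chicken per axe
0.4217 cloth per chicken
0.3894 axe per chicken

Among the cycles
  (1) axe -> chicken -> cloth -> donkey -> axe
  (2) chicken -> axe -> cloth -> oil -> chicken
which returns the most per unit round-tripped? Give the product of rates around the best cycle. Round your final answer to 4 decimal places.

(1) 2.456 × 0.4217 × 0.768 × 1.218 = 0.96881
(2) 0.3894 × 1.007 × 0.616 × 3.51 = 0.84784
Highest is cycle (1) at 0.9688 (≤1, no arbitrage).

0.9688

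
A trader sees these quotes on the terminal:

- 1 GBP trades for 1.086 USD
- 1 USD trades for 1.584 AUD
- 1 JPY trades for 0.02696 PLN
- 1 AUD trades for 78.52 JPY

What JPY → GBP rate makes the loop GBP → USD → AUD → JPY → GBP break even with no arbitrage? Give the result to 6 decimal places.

Known legs of the cycle: 1.086 × 1.584 × 78.52 = 135.07198848
For no arbitrage the full-cycle product must be 1, so the missing rate is 1 / 135.07198848 ≈ 0.00740346.

0.007403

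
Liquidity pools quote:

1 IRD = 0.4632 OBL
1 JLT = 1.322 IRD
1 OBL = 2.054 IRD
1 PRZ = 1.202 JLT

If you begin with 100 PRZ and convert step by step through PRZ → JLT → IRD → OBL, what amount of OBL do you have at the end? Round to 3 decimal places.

73.605

100 PRZ × 1.202 = 120.2 JLT
120.2 JLT × 1.322 = 158.9044 IRD
158.9044 IRD × 0.4632 = 73.60451808 OBL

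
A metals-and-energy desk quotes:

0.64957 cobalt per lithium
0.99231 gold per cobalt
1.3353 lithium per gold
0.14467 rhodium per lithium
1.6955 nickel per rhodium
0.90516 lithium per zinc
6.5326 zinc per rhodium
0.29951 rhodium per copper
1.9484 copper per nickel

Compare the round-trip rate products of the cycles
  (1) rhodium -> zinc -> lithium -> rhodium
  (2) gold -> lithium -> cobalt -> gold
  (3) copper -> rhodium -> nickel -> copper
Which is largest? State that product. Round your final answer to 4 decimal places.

0.9894

(1) 6.5326 × 0.90516 × 0.14467 = 0.85544
(2) 1.3353 × 0.64957 × 0.99231 = 0.86070
(3) 0.29951 × 1.6955 × 1.9484 = 0.98943
Highest is cycle (3) at 0.9894 (≤1, no arbitrage).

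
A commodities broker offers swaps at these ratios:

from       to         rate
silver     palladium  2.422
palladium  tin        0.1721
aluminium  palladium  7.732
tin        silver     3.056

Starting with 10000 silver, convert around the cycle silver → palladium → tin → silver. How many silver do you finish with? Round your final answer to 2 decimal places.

10000 silver × 2.422 = 24220 palladium
24220 palladium × 0.1721 = 4168.262 tin
4168.262 tin × 3.056 = 12738.208672 silver

12738.21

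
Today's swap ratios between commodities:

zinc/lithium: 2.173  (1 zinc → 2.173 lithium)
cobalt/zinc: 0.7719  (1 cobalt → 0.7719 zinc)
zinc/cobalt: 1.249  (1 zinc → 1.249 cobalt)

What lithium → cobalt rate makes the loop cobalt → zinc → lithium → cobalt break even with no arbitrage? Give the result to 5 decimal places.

Known legs of the cycle: 0.7719 × 2.173 = 1.6773387
For no arbitrage the full-cycle product must be 1, so the missing rate is 1 / 1.6773387 ≈ 0.5961825.

0.59618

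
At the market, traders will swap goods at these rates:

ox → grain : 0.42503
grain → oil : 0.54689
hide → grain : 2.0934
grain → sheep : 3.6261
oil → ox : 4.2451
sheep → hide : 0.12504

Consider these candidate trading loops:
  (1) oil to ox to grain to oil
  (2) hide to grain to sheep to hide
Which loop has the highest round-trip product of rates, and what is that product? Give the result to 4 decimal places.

0.9868

(1) 4.2451 × 0.42503 × 0.54689 = 0.98675
(2) 2.0934 × 3.6261 × 0.12504 = 0.94916
Highest is cycle (1) at 0.9868 (≤1, no arbitrage).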